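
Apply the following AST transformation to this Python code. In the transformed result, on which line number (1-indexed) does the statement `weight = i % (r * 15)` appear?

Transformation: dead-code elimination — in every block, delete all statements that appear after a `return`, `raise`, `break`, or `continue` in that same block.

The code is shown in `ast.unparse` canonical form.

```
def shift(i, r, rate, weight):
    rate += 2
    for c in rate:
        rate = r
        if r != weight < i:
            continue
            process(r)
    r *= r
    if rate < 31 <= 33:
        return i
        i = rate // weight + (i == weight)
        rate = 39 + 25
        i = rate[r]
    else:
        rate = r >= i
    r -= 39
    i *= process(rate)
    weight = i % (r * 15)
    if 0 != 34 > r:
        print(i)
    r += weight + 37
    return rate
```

Transformed code:
def shift(i, r, rate, weight):
    rate += 2
    for c in rate:
        rate = r
        if r != weight < i:
            continue
    r *= r
    if rate < 31 <= 33:
        return i
    else:
        rate = r >= i
    r -= 39
    i *= process(rate)
    weight = i % (r * 15)
    if 0 != 34 > r:
        print(i)
    r += weight + 37
    return rate

14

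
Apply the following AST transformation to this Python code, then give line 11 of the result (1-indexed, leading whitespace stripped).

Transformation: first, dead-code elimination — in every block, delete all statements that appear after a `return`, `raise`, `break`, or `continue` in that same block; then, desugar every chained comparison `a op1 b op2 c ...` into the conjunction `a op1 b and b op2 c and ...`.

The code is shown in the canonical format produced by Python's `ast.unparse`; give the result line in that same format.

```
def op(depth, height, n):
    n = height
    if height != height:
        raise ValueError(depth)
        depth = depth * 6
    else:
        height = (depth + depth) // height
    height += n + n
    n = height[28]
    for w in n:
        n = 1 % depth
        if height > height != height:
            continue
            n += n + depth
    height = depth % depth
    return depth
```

Transformed code:
def op(depth, height, n):
    n = height
    if height != height:
        raise ValueError(depth)
    else:
        height = (depth + depth) // height
    height += n + n
    n = height[28]
    for w in n:
        n = 1 % depth
        if height > height and height != height:
            continue
    height = depth % depth
    return depth

if height > height and height != height:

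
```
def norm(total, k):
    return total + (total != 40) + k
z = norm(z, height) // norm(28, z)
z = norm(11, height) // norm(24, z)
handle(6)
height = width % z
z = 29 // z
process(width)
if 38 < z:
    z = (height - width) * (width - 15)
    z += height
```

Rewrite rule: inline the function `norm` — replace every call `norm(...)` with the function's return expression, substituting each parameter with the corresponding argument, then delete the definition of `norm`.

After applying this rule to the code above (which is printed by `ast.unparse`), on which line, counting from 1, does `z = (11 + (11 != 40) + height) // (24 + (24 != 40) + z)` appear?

Transformed code:
z = (z + (z != 40) + height) // (28 + (28 != 40) + z)
z = (11 + (11 != 40) + height) // (24 + (24 != 40) + z)
handle(6)
height = width % z
z = 29 // z
process(width)
if 38 < z:
    z = (height - width) * (width - 15)
    z += height

2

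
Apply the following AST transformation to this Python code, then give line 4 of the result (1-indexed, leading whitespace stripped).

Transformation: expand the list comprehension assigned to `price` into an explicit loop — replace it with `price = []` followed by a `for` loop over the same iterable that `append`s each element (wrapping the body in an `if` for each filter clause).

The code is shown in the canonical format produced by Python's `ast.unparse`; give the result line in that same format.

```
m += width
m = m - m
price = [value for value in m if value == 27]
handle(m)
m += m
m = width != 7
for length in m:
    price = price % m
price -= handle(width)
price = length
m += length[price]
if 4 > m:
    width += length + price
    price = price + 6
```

Transformed code:
m += width
m = m - m
price = []
for value in m:
    if value == 27:
        price.append(value)
handle(m)
m += m
m = width != 7
for length in m:
    price = price % m
price -= handle(width)
price = length
m += length[price]
if 4 > m:
    width += length + price
    price = price + 6

for value in m:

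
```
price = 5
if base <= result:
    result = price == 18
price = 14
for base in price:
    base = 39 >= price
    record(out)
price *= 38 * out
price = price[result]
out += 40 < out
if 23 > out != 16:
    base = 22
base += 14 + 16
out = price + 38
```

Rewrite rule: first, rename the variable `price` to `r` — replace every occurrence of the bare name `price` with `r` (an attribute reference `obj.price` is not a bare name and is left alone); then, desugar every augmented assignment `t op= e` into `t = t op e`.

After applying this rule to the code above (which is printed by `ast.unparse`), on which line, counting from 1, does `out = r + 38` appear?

14

Transformed code:
r = 5
if base <= result:
    result = r == 18
r = 14
for base in r:
    base = 39 >= r
    record(out)
r = r * (38 * out)
r = r[result]
out = out + (40 < out)
if 23 > out != 16:
    base = 22
base = base + (14 + 16)
out = r + 38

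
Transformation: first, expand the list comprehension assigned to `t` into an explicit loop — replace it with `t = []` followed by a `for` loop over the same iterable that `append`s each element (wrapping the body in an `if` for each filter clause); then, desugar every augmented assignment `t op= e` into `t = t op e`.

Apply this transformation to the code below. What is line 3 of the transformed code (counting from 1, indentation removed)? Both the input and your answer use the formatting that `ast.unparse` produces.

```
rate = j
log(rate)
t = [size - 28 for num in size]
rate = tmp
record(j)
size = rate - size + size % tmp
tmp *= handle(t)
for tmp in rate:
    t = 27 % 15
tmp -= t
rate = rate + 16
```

t = []

Transformed code:
rate = j
log(rate)
t = []
for num in size:
    t.append(size - 28)
rate = tmp
record(j)
size = rate - size + size % tmp
tmp = tmp * handle(t)
for tmp in rate:
    t = 27 % 15
tmp = tmp - t
rate = rate + 16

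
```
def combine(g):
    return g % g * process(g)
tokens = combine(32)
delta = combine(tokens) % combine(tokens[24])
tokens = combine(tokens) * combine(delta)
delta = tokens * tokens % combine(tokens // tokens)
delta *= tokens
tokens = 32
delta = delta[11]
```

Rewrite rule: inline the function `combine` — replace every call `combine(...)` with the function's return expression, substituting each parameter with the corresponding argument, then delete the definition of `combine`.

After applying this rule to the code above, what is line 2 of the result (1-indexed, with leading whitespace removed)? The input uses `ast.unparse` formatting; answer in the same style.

Transformed code:
tokens = 32 % 32 * process(32)
delta = tokens % tokens * process(tokens) % (tokens[24] % tokens[24] * process(tokens[24]))
tokens = tokens % tokens * process(tokens) * (delta % delta * process(delta))
delta = tokens * tokens % (tokens // tokens % (tokens // tokens) * process(tokens // tokens))
delta *= tokens
tokens = 32
delta = delta[11]

delta = tokens % tokens * process(tokens) % (tokens[24] % tokens[24] * process(tokens[24]))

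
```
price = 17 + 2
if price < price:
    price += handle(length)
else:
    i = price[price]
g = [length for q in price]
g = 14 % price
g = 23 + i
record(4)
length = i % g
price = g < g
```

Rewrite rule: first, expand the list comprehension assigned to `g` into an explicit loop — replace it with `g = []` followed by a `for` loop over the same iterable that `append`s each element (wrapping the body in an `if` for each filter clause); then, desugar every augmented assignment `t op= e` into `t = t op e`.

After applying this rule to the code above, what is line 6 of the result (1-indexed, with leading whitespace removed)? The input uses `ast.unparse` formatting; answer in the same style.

Transformed code:
price = 17 + 2
if price < price:
    price = price + handle(length)
else:
    i = price[price]
g = []
for q in price:
    g.append(length)
g = 14 % price
g = 23 + i
record(4)
length = i % g
price = g < g

g = []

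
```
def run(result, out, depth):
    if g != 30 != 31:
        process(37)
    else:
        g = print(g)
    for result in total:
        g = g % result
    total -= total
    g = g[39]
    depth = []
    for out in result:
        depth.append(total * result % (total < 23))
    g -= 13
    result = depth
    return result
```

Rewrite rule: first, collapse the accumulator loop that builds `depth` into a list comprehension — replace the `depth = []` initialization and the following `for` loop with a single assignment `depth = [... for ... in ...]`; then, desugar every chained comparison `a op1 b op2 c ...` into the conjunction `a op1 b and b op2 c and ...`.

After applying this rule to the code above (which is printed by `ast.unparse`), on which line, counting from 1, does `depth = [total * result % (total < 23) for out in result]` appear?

Transformed code:
def run(result, out, depth):
    if g != 30 and 30 != 31:
        process(37)
    else:
        g = print(g)
    for result in total:
        g = g % result
    total -= total
    g = g[39]
    depth = [total * result % (total < 23) for out in result]
    g -= 13
    result = depth
    return result

10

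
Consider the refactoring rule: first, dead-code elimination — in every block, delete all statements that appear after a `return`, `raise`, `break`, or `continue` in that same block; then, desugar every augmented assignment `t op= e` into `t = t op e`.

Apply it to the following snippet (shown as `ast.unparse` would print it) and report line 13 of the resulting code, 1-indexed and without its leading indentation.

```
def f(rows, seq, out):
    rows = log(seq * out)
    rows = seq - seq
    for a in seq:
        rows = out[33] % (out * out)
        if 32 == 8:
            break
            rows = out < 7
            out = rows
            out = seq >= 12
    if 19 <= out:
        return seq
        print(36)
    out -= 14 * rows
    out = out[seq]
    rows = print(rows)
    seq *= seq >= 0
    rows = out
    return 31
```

Transformed code:
def f(rows, seq, out):
    rows = log(seq * out)
    rows = seq - seq
    for a in seq:
        rows = out[33] % (out * out)
        if 32 == 8:
            break
    if 19 <= out:
        return seq
    out = out - 14 * rows
    out = out[seq]
    rows = print(rows)
    seq = seq * (seq >= 0)
    rows = out
    return 31

seq = seq * (seq >= 0)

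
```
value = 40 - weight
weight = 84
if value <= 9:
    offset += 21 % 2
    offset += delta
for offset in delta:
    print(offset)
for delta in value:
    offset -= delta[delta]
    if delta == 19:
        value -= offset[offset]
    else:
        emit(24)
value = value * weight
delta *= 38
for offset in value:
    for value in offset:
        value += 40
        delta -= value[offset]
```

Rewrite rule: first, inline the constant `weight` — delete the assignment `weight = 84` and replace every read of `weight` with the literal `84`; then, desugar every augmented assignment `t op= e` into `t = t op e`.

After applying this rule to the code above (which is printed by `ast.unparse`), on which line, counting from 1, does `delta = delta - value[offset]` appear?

18

Transformed code:
value = 40 - 84
if value <= 9:
    offset = offset + 21 % 2
    offset = offset + delta
for offset in delta:
    print(offset)
for delta in value:
    offset = offset - delta[delta]
    if delta == 19:
        value = value - offset[offset]
    else:
        emit(24)
value = value * 84
delta = delta * 38
for offset in value:
    for value in offset:
        value = value + 40
        delta = delta - value[offset]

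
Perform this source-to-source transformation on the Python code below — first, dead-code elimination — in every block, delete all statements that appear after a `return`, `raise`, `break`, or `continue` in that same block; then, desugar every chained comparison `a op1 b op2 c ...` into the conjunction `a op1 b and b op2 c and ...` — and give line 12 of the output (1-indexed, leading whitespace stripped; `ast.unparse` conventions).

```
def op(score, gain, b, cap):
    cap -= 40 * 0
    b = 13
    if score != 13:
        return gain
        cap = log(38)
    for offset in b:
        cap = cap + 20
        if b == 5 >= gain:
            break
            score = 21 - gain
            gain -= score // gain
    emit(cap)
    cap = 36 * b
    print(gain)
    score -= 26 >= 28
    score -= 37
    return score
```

Transformed code:
def op(score, gain, b, cap):
    cap -= 40 * 0
    b = 13
    if score != 13:
        return gain
    for offset in b:
        cap = cap + 20
        if b == 5 and 5 >= gain:
            break
    emit(cap)
    cap = 36 * b
    print(gain)
    score -= 26 >= 28
    score -= 37
    return score

print(gain)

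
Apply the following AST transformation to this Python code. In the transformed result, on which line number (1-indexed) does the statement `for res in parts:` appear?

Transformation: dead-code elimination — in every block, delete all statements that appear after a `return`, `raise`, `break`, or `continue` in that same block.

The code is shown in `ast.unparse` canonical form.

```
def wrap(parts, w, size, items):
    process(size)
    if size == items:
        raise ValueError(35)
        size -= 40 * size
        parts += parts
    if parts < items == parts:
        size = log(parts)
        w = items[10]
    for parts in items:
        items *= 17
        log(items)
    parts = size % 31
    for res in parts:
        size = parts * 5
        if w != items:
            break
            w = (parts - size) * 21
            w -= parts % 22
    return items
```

Transformed code:
def wrap(parts, w, size, items):
    process(size)
    if size == items:
        raise ValueError(35)
    if parts < items == parts:
        size = log(parts)
        w = items[10]
    for parts in items:
        items *= 17
        log(items)
    parts = size % 31
    for res in parts:
        size = parts * 5
        if w != items:
            break
    return items

12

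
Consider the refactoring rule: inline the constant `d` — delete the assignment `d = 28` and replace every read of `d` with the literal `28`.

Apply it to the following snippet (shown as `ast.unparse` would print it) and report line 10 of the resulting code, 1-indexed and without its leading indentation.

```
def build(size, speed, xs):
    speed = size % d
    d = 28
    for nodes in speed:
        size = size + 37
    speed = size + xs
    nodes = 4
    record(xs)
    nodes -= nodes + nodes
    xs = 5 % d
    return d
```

return 28

Transformed code:
def build(size, speed, xs):
    speed = size % 28
    for nodes in speed:
        size = size + 37
    speed = size + xs
    nodes = 4
    record(xs)
    nodes -= nodes + nodes
    xs = 5 % 28
    return 28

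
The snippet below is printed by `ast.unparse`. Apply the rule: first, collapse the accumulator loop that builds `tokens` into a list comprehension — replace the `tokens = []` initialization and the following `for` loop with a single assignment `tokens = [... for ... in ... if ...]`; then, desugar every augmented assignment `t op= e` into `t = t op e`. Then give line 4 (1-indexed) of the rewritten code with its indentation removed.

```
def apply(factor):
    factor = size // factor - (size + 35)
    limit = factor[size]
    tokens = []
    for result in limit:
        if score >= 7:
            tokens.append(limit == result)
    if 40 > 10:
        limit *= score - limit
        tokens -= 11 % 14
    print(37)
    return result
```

tokens = [limit == result for result in limit if score >= 7]

Transformed code:
def apply(factor):
    factor = size // factor - (size + 35)
    limit = factor[size]
    tokens = [limit == result for result in limit if score >= 7]
    if 40 > 10:
        limit = limit * (score - limit)
        tokens = tokens - 11 % 14
    print(37)
    return result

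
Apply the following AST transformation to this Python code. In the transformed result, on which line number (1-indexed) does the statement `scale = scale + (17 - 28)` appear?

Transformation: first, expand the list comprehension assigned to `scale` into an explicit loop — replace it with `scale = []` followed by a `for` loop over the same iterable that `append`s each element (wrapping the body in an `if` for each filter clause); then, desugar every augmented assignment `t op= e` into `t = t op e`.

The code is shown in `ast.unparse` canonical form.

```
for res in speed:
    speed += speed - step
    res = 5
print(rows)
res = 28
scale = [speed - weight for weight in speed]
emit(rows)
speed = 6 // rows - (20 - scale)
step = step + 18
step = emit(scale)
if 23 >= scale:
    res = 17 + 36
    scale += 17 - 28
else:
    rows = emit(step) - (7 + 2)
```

Transformed code:
for res in speed:
    speed = speed + (speed - step)
    res = 5
print(rows)
res = 28
scale = []
for weight in speed:
    scale.append(speed - weight)
emit(rows)
speed = 6 // rows - (20 - scale)
step = step + 18
step = emit(scale)
if 23 >= scale:
    res = 17 + 36
    scale = scale + (17 - 28)
else:
    rows = emit(step) - (7 + 2)

15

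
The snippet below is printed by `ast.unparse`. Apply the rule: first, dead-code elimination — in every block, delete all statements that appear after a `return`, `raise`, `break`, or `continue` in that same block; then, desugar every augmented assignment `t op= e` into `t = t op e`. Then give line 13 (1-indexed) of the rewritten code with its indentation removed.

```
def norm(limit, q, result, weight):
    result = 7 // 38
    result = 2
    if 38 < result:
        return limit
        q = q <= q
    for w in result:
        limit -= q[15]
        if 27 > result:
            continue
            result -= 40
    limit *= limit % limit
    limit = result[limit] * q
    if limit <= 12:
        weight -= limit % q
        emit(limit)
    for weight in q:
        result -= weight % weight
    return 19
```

weight = weight - limit % q

Transformed code:
def norm(limit, q, result, weight):
    result = 7 // 38
    result = 2
    if 38 < result:
        return limit
    for w in result:
        limit = limit - q[15]
        if 27 > result:
            continue
    limit = limit * (limit % limit)
    limit = result[limit] * q
    if limit <= 12:
        weight = weight - limit % q
        emit(limit)
    for weight in q:
        result = result - weight % weight
    return 19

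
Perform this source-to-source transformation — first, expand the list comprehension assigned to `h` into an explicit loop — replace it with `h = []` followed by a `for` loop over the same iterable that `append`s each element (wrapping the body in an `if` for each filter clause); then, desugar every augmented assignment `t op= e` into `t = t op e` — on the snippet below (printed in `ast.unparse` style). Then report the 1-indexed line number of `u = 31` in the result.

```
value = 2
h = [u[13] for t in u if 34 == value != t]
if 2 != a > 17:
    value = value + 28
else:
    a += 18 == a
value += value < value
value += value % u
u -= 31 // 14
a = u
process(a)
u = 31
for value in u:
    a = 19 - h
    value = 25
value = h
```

15

Transformed code:
value = 2
h = []
for t in u:
    if 34 == value != t:
        h.append(u[13])
if 2 != a > 17:
    value = value + 28
else:
    a = a + (18 == a)
value = value + (value < value)
value = value + value % u
u = u - 31 // 14
a = u
process(a)
u = 31
for value in u:
    a = 19 - h
    value = 25
value = h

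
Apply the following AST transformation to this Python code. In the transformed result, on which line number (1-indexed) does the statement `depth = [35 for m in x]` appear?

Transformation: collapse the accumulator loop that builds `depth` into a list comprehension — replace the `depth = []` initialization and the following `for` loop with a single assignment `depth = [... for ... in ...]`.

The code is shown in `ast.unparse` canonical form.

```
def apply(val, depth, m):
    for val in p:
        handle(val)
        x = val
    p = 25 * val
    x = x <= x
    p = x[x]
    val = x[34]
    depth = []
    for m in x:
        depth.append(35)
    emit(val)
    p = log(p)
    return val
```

Transformed code:
def apply(val, depth, m):
    for val in p:
        handle(val)
        x = val
    p = 25 * val
    x = x <= x
    p = x[x]
    val = x[34]
    depth = [35 for m in x]
    emit(val)
    p = log(p)
    return val

9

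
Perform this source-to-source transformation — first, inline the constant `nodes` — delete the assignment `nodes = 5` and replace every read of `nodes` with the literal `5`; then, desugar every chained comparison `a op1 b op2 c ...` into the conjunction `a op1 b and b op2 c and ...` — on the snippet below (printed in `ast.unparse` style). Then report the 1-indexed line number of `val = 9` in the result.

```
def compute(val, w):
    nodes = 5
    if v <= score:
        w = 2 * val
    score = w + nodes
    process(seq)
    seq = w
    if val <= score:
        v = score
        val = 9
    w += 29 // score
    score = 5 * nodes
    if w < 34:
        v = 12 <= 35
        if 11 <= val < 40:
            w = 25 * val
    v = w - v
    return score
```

Transformed code:
def compute(val, w):
    if v <= score:
        w = 2 * val
    score = w + 5
    process(seq)
    seq = w
    if val <= score:
        v = score
        val = 9
    w += 29 // score
    score = 5 * 5
    if w < 34:
        v = 12 <= 35
        if 11 <= val and val < 40:
            w = 25 * val
    v = w - v
    return score

9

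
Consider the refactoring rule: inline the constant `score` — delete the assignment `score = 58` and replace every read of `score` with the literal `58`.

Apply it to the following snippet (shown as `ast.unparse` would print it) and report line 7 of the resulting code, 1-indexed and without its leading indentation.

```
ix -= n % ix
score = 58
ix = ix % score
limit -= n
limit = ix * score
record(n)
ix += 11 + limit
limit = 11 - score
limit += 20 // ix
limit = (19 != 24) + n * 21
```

Transformed code:
ix -= n % ix
ix = ix % 58
limit -= n
limit = ix * 58
record(n)
ix += 11 + limit
limit = 11 - 58
limit += 20 // ix
limit = (19 != 24) + n * 21

limit = 11 - 58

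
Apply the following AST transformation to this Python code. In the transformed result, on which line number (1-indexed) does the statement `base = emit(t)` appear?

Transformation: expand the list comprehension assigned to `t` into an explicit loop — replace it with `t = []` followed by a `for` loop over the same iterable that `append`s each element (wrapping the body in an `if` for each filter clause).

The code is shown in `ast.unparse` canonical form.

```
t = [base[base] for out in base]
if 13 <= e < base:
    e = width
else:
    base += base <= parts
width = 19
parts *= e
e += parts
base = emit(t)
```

11

Transformed code:
t = []
for out in base:
    t.append(base[base])
if 13 <= e < base:
    e = width
else:
    base += base <= parts
width = 19
parts *= e
e += parts
base = emit(t)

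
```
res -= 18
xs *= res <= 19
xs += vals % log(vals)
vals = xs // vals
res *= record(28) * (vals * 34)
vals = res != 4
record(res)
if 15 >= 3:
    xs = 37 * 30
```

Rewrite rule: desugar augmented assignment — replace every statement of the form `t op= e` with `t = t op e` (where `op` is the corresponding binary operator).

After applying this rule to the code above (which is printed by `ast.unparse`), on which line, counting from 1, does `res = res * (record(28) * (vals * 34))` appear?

Transformed code:
res = res - 18
xs = xs * (res <= 19)
xs = xs + vals % log(vals)
vals = xs // vals
res = res * (record(28) * (vals * 34))
vals = res != 4
record(res)
if 15 >= 3:
    xs = 37 * 30

5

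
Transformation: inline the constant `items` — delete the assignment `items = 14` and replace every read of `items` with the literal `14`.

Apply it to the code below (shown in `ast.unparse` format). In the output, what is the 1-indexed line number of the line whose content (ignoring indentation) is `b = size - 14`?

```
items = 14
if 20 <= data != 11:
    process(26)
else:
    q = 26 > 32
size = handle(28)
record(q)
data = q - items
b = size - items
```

8

Transformed code:
if 20 <= data != 11:
    process(26)
else:
    q = 26 > 32
size = handle(28)
record(q)
data = q - 14
b = size - 14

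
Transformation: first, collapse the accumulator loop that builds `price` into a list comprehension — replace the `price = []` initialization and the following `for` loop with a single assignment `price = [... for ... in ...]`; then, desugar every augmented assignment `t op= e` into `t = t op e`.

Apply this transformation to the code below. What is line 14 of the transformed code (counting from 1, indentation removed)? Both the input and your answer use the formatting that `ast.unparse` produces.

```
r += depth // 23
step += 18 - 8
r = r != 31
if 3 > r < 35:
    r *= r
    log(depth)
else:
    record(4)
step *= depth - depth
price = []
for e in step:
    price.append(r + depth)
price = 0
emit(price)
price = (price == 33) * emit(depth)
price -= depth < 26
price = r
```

Transformed code:
r = r + depth // 23
step = step + (18 - 8)
r = r != 31
if 3 > r < 35:
    r = r * r
    log(depth)
else:
    record(4)
step = step * (depth - depth)
price = [r + depth for e in step]
price = 0
emit(price)
price = (price == 33) * emit(depth)
price = price - (depth < 26)
price = r

price = price - (depth < 26)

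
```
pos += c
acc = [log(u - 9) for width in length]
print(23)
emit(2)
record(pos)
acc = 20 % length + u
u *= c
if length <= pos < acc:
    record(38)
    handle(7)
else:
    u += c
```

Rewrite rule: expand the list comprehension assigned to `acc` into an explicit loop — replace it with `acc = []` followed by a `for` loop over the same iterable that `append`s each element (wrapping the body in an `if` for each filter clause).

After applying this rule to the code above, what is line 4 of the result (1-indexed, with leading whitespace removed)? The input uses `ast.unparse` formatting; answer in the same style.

Transformed code:
pos += c
acc = []
for width in length:
    acc.append(log(u - 9))
print(23)
emit(2)
record(pos)
acc = 20 % length + u
u *= c
if length <= pos < acc:
    record(38)
    handle(7)
else:
    u += c

acc.append(log(u - 9))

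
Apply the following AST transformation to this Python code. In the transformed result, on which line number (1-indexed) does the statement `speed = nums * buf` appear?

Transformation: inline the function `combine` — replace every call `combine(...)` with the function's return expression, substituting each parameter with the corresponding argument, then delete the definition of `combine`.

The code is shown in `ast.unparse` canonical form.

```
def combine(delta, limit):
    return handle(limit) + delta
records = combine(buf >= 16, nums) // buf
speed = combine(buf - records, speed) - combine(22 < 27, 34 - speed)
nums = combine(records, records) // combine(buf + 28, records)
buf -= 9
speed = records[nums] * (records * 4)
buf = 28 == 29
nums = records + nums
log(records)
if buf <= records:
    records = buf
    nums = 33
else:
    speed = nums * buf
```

13

Transformed code:
records = (handle(nums) + (buf >= 16)) // buf
speed = handle(speed) + (buf - records) - (handle(34 - speed) + (22 < 27))
nums = (handle(records) + records) // (handle(records) + (buf + 28))
buf -= 9
speed = records[nums] * (records * 4)
buf = 28 == 29
nums = records + nums
log(records)
if buf <= records:
    records = buf
    nums = 33
else:
    speed = nums * buf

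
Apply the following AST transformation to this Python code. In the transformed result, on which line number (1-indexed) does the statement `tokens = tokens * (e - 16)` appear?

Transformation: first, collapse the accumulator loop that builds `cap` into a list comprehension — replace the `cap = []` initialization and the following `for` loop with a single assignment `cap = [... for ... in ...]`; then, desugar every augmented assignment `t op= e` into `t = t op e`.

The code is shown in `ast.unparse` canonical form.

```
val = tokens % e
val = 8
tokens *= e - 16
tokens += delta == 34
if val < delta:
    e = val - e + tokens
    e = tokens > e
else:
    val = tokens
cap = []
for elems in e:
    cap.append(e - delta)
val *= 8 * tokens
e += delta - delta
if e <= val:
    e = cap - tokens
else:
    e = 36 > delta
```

3

Transformed code:
val = tokens % e
val = 8
tokens = tokens * (e - 16)
tokens = tokens + (delta == 34)
if val < delta:
    e = val - e + tokens
    e = tokens > e
else:
    val = tokens
cap = [e - delta for elems in e]
val = val * (8 * tokens)
e = e + (delta - delta)
if e <= val:
    e = cap - tokens
else:
    e = 36 > delta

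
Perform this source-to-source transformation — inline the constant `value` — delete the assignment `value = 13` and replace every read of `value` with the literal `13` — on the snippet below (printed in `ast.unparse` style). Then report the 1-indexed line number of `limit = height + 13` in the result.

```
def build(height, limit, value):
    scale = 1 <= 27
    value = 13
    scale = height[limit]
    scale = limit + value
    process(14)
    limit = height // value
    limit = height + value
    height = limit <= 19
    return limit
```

Transformed code:
def build(height, limit, value):
    scale = 1 <= 27
    scale = height[limit]
    scale = limit + 13
    process(14)
    limit = height // 13
    limit = height + 13
    height = limit <= 19
    return limit

7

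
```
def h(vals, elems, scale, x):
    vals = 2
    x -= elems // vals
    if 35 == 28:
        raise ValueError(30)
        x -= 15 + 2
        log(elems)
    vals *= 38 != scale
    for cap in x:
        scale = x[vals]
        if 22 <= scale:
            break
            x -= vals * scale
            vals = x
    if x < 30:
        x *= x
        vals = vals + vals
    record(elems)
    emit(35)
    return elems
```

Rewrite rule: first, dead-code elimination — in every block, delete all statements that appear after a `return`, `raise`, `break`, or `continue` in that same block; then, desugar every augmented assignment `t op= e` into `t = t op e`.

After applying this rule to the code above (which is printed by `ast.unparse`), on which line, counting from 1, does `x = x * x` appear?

12

Transformed code:
def h(vals, elems, scale, x):
    vals = 2
    x = x - elems // vals
    if 35 == 28:
        raise ValueError(30)
    vals = vals * (38 != scale)
    for cap in x:
        scale = x[vals]
        if 22 <= scale:
            break
    if x < 30:
        x = x * x
        vals = vals + vals
    record(elems)
    emit(35)
    return elems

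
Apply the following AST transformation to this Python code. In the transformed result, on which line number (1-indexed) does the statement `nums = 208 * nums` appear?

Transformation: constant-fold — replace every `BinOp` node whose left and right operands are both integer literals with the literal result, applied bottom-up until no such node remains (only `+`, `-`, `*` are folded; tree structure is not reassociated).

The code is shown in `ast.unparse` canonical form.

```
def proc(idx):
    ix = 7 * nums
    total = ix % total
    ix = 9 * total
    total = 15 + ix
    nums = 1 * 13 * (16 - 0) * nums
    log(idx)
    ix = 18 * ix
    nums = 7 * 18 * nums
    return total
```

Transformed code:
def proc(idx):
    ix = 7 * nums
    total = ix % total
    ix = 9 * total
    total = 15 + ix
    nums = 208 * nums
    log(idx)
    ix = 18 * ix
    nums = 126 * nums
    return total

6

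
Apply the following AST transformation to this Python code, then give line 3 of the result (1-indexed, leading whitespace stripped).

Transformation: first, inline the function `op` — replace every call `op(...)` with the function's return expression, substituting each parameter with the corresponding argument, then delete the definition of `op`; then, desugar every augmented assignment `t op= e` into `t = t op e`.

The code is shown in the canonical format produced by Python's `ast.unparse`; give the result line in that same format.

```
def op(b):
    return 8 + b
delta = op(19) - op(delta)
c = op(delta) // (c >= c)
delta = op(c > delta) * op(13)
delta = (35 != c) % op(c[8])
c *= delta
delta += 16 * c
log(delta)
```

Transformed code:
delta = 8 + 19 - (8 + delta)
c = (8 + delta) // (c >= c)
delta = (8 + (c > delta)) * (8 + 13)
delta = (35 != c) % (8 + c[8])
c = c * delta
delta = delta + 16 * c
log(delta)

delta = (8 + (c > delta)) * (8 + 13)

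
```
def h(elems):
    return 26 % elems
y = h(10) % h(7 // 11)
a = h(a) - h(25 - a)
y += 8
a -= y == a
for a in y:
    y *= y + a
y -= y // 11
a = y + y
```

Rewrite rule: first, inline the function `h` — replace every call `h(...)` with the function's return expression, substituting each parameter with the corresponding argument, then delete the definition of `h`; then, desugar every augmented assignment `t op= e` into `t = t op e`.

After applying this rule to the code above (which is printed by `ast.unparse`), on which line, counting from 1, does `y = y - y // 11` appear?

7

Transformed code:
y = 26 % 10 % (26 % (7 // 11))
a = 26 % a - 26 % (25 - a)
y = y + 8
a = a - (y == a)
for a in y:
    y = y * (y + a)
y = y - y // 11
a = y + y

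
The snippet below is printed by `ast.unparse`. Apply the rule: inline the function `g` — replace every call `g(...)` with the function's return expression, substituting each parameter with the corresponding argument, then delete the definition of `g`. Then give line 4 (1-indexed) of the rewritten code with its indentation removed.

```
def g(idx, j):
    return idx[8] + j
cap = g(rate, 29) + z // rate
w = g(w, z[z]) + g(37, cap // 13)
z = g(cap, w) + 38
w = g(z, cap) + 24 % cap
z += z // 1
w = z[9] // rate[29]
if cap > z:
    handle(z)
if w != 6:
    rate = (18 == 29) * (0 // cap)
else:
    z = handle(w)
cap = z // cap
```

Transformed code:
cap = rate[8] + 29 + z // rate
w = w[8] + z[z] + (37[8] + cap // 13)
z = cap[8] + w + 38
w = z[8] + cap + 24 % cap
z += z // 1
w = z[9] // rate[29]
if cap > z:
    handle(z)
if w != 6:
    rate = (18 == 29) * (0 // cap)
else:
    z = handle(w)
cap = z // cap

w = z[8] + cap + 24 % cap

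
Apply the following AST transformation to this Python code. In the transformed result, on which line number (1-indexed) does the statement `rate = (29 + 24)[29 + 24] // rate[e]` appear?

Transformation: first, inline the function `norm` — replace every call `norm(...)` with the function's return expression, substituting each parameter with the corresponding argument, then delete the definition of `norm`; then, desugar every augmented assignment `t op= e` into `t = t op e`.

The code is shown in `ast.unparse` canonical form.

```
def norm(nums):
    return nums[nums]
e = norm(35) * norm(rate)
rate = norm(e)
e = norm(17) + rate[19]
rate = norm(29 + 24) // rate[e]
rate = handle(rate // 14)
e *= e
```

4

Transformed code:
e = 35[35] * rate[rate]
rate = e[e]
e = 17[17] + rate[19]
rate = (29 + 24)[29 + 24] // rate[e]
rate = handle(rate // 14)
e = e * e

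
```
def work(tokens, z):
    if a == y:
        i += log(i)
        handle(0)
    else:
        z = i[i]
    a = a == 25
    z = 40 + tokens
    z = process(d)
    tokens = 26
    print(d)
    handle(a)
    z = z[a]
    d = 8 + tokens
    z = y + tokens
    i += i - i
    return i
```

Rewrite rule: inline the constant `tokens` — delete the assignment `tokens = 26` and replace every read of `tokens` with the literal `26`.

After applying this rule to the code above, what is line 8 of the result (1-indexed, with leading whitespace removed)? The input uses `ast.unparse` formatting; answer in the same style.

Transformed code:
def work(tokens, z):
    if a == y:
        i += log(i)
        handle(0)
    else:
        z = i[i]
    a = a == 25
    z = 40 + 26
    z = process(d)
    print(d)
    handle(a)
    z = z[a]
    d = 8 + 26
    z = y + 26
    i += i - i
    return i

z = 40 + 26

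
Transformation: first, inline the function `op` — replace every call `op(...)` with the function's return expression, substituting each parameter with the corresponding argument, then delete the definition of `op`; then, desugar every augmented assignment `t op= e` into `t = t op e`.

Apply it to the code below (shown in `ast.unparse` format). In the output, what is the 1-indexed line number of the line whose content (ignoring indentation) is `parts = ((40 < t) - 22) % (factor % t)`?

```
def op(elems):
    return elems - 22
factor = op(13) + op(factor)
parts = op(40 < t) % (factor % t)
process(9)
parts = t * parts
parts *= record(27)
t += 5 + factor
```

Transformed code:
factor = 13 - 22 + (factor - 22)
parts = ((40 < t) - 22) % (factor % t)
process(9)
parts = t * parts
parts = parts * record(27)
t = t + (5 + factor)

2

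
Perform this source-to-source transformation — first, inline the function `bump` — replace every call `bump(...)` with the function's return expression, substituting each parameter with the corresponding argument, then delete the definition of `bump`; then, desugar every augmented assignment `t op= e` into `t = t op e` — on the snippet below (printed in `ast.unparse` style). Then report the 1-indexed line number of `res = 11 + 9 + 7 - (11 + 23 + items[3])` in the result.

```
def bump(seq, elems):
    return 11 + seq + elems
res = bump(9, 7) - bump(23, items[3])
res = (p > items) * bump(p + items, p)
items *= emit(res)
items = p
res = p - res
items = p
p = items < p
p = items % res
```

1

Transformed code:
res = 11 + 9 + 7 - (11 + 23 + items[3])
res = (p > items) * (11 + (p + items) + p)
items = items * emit(res)
items = p
res = p - res
items = p
p = items < p
p = items % res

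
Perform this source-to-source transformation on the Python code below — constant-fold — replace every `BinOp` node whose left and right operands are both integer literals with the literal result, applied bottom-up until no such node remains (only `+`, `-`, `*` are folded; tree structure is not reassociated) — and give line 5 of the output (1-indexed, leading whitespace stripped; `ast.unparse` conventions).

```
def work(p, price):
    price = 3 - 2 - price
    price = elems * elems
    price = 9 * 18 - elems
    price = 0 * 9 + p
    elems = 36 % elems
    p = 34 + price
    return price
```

price = 0 + p

Transformed code:
def work(p, price):
    price = 1 - price
    price = elems * elems
    price = 162 - elems
    price = 0 + p
    elems = 36 % elems
    p = 34 + price
    return price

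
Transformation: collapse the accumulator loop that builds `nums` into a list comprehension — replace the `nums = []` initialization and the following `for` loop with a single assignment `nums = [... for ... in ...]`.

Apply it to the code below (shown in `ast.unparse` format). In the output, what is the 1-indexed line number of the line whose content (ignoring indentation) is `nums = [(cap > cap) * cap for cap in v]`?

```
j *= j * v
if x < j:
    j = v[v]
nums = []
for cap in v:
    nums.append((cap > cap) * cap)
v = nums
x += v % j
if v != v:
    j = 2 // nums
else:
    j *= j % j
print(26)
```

4

Transformed code:
j *= j * v
if x < j:
    j = v[v]
nums = [(cap > cap) * cap for cap in v]
v = nums
x += v % j
if v != v:
    j = 2 // nums
else:
    j *= j % j
print(26)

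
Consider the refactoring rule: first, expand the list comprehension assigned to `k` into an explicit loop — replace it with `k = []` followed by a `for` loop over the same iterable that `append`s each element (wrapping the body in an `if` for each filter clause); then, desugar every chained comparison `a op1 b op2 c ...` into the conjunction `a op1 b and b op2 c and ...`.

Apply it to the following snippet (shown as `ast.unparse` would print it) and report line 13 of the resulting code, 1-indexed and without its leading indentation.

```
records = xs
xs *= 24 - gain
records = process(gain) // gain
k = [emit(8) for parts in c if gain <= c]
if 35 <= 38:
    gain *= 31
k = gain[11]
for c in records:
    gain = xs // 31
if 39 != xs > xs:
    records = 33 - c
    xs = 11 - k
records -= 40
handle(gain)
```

if 39 != xs and xs > xs:

Transformed code:
records = xs
xs *= 24 - gain
records = process(gain) // gain
k = []
for parts in c:
    if gain <= c:
        k.append(emit(8))
if 35 <= 38:
    gain *= 31
k = gain[11]
for c in records:
    gain = xs // 31
if 39 != xs and xs > xs:
    records = 33 - c
    xs = 11 - k
records -= 40
handle(gain)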